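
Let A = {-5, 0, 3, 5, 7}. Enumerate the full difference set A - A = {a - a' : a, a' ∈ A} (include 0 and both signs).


A - A = {a - a' : a, a' ∈ A}.
Compute a - a' for each ordered pair (a, a'):
a = -5: -5--5=0, -5-0=-5, -5-3=-8, -5-5=-10, -5-7=-12
a = 0: 0--5=5, 0-0=0, 0-3=-3, 0-5=-5, 0-7=-7
a = 3: 3--5=8, 3-0=3, 3-3=0, 3-5=-2, 3-7=-4
a = 5: 5--5=10, 5-0=5, 5-3=2, 5-5=0, 5-7=-2
a = 7: 7--5=12, 7-0=7, 7-3=4, 7-5=2, 7-7=0
Collecting distinct values (and noting 0 appears from a-a):
A - A = {-12, -10, -8, -7, -5, -4, -3, -2, 0, 2, 3, 4, 5, 7, 8, 10, 12}
|A - A| = 17

A - A = {-12, -10, -8, -7, -5, -4, -3, -2, 0, 2, 3, 4, 5, 7, 8, 10, 12}


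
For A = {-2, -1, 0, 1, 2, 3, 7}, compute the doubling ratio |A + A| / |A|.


|A| = 7.
Compute A + A by enumerating all 49 pairs.
A + A = {-4, -3, -2, -1, 0, 1, 2, 3, 4, 5, 6, 7, 8, 9, 10, 14}, so |A + A| = 16.
K = |A + A| / |A| = 16/7 (already in lowest terms) ≈ 2.2857.
Reference: AP of size 7 gives K = 13/7 ≈ 1.8571; a fully generic set of size 7 gives K ≈ 4.0000.

|A| = 7, |A + A| = 16, K = 16/7.


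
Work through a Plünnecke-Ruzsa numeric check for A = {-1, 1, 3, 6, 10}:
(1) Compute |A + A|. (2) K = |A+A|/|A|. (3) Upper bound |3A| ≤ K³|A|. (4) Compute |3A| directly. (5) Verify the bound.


|A| = 5.
Step 1: Compute A + A by enumerating all 25 pairs.
A + A = {-2, 0, 2, 4, 5, 6, 7, 9, 11, 12, 13, 16, 20}, so |A + A| = 13.
Step 2: Doubling constant K = |A + A|/|A| = 13/5 = 13/5 ≈ 2.6000.
Step 3: Plünnecke-Ruzsa gives |3A| ≤ K³·|A| = (2.6000)³ · 5 ≈ 87.8800.
Step 4: Compute 3A = A + A + A directly by enumerating all triples (a,b,c) ∈ A³; |3A| = 25.
Step 5: Check 25 ≤ 87.8800? Yes ✓.

K = 13/5, Plünnecke-Ruzsa bound K³|A| ≈ 87.8800, |3A| = 25, inequality holds.


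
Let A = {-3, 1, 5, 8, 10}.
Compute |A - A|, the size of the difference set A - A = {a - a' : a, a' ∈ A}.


A - A = {a - a' : a, a' ∈ A}; |A| = 5.
Bounds: 2|A|-1 ≤ |A - A| ≤ |A|² - |A| + 1, i.e. 9 ≤ |A - A| ≤ 21.
Note: 0 ∈ A - A always (from a - a). The set is symmetric: if d ∈ A - A then -d ∈ A - A.
Enumerate nonzero differences d = a - a' with a > a' (then include -d):
Positive differences: {2, 3, 4, 5, 7, 8, 9, 11, 13}
Full difference set: {0} ∪ (positive diffs) ∪ (negative diffs).
|A - A| = 1 + 2·9 = 19 (matches direct enumeration: 19).

|A - A| = 19


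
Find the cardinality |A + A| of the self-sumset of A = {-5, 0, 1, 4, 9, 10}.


A + A = {a + a' : a, a' ∈ A}; |A| = 6.
General bounds: 2|A| - 1 ≤ |A + A| ≤ |A|(|A|+1)/2, i.e. 11 ≤ |A + A| ≤ 21.
Lower bound 2|A|-1 is attained iff A is an arithmetic progression.
Enumerate sums a + a' for a ≤ a' (symmetric, so this suffices):
a = -5: -5+-5=-10, -5+0=-5, -5+1=-4, -5+4=-1, -5+9=4, -5+10=5
a = 0: 0+0=0, 0+1=1, 0+4=4, 0+9=9, 0+10=10
a = 1: 1+1=2, 1+4=5, 1+9=10, 1+10=11
a = 4: 4+4=8, 4+9=13, 4+10=14
a = 9: 9+9=18, 9+10=19
a = 10: 10+10=20
Distinct sums: {-10, -5, -4, -1, 0, 1, 2, 4, 5, 8, 9, 10, 11, 13, 14, 18, 19, 20}
|A + A| = 18

|A + A| = 18


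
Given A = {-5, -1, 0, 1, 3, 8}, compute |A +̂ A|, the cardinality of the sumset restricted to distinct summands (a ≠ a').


Restricted sumset: A +̂ A = {a + a' : a ∈ A, a' ∈ A, a ≠ a'}.
Equivalently, take A + A and drop any sum 2a that is achievable ONLY as a + a for a ∈ A (i.e. sums representable only with equal summands).
Enumerate pairs (a, a') with a < a' (symmetric, so each unordered pair gives one sum; this covers all a ≠ a'):
  -5 + -1 = -6
  -5 + 0 = -5
  -5 + 1 = -4
  -5 + 3 = -2
  -5 + 8 = 3
  -1 + 0 = -1
  -1 + 1 = 0
  -1 + 3 = 2
  -1 + 8 = 7
  0 + 1 = 1
  0 + 3 = 3
  0 + 8 = 8
  1 + 3 = 4
  1 + 8 = 9
  3 + 8 = 11
Collected distinct sums: {-6, -5, -4, -2, -1, 0, 1, 2, 3, 4, 7, 8, 9, 11}
|A +̂ A| = 14
(Reference bound: |A +̂ A| ≥ 2|A| - 3 for |A| ≥ 2, with |A| = 6 giving ≥ 9.)

|A +̂ A| = 14


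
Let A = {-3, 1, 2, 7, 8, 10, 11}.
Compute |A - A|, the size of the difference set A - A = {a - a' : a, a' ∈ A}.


A - A = {a - a' : a, a' ∈ A}; |A| = 7.
Bounds: 2|A|-1 ≤ |A - A| ≤ |A|² - |A| + 1, i.e. 13 ≤ |A - A| ≤ 43.
Note: 0 ∈ A - A always (from a - a). The set is symmetric: if d ∈ A - A then -d ∈ A - A.
Enumerate nonzero differences d = a - a' with a > a' (then include -d):
Positive differences: {1, 2, 3, 4, 5, 6, 7, 8, 9, 10, 11, 13, 14}
Full difference set: {0} ∪ (positive diffs) ∪ (negative diffs).
|A - A| = 1 + 2·13 = 27 (matches direct enumeration: 27).

|A - A| = 27


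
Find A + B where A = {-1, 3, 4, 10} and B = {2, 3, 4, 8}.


A + B = {a + b : a ∈ A, b ∈ B}.
Enumerate all |A|·|B| = 4·4 = 16 pairs (a, b) and collect distinct sums.
a = -1: -1+2=1, -1+3=2, -1+4=3, -1+8=7
a = 3: 3+2=5, 3+3=6, 3+4=7, 3+8=11
a = 4: 4+2=6, 4+3=7, 4+4=8, 4+8=12
a = 10: 10+2=12, 10+3=13, 10+4=14, 10+8=18
Collecting distinct sums: A + B = {1, 2, 3, 5, 6, 7, 8, 11, 12, 13, 14, 18}
|A + B| = 12

A + B = {1, 2, 3, 5, 6, 7, 8, 11, 12, 13, 14, 18}


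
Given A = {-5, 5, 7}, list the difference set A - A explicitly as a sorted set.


A - A = {a - a' : a, a' ∈ A}.
Compute a - a' for each ordered pair (a, a'):
a = -5: -5--5=0, -5-5=-10, -5-7=-12
a = 5: 5--5=10, 5-5=0, 5-7=-2
a = 7: 7--5=12, 7-5=2, 7-7=0
Collecting distinct values (and noting 0 appears from a-a):
A - A = {-12, -10, -2, 0, 2, 10, 12}
|A - A| = 7

A - A = {-12, -10, -2, 0, 2, 10, 12}


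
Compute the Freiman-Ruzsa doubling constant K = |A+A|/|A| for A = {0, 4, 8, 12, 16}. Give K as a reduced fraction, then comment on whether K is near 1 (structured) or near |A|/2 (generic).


|A| = 5.
Compute A + A by enumerating all 25 pairs.
A + A = {0, 4, 8, 12, 16, 20, 24, 28, 32}, so |A + A| = 9.
K = |A + A| / |A| = 9/5 (already in lowest terms) ≈ 1.8000.
Reference: AP of size 5 gives K = 9/5 ≈ 1.8000; a fully generic set of size 5 gives K ≈ 3.0000.

|A| = 5, |A + A| = 9, K = 9/5.


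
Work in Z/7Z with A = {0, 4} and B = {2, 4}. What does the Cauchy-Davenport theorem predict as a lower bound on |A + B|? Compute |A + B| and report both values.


Cauchy-Davenport: |A + B| ≥ min(p, |A| + |B| - 1) for A, B nonempty in Z/pZ.
|A| = 2, |B| = 2, p = 7.
CD lower bound = min(7, 2 + 2 - 1) = min(7, 3) = 3.
Compute A + B mod 7 directly:
a = 0: 0+2=2, 0+4=4
a = 4: 4+2=6, 4+4=1
A + B = {1, 2, 4, 6}, so |A + B| = 4.
Verify: 4 ≥ 3? Yes ✓.

CD lower bound = 3, actual |A + B| = 4.


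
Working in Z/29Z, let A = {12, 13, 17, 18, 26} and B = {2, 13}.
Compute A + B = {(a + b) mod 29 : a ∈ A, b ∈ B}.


Work in Z/29Z: reduce every sum a + b modulo 29.
Enumerate all 10 pairs:
a = 12: 12+2=14, 12+13=25
a = 13: 13+2=15, 13+13=26
a = 17: 17+2=19, 17+13=1
a = 18: 18+2=20, 18+13=2
a = 26: 26+2=28, 26+13=10
Distinct residues collected: {1, 2, 10, 14, 15, 19, 20, 25, 26, 28}
|A + B| = 10 (out of 29 total residues).

A + B = {1, 2, 10, 14, 15, 19, 20, 25, 26, 28}


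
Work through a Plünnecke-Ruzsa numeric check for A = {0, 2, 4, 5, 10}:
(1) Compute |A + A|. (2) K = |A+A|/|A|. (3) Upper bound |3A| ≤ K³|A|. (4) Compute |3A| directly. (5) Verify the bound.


|A| = 5.
Step 1: Compute A + A by enumerating all 25 pairs.
A + A = {0, 2, 4, 5, 6, 7, 8, 9, 10, 12, 14, 15, 20}, so |A + A| = 13.
Step 2: Doubling constant K = |A + A|/|A| = 13/5 = 13/5 ≈ 2.6000.
Step 3: Plünnecke-Ruzsa gives |3A| ≤ K³·|A| = (2.6000)³ · 5 ≈ 87.8800.
Step 4: Compute 3A = A + A + A directly by enumerating all triples (a,b,c) ∈ A³; |3A| = 23.
Step 5: Check 23 ≤ 87.8800? Yes ✓.

K = 13/5, Plünnecke-Ruzsa bound K³|A| ≈ 87.8800, |3A| = 23, inequality holds.


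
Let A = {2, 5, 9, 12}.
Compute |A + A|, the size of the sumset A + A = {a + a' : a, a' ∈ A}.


A + A = {a + a' : a, a' ∈ A}; |A| = 4.
General bounds: 2|A| - 1 ≤ |A + A| ≤ |A|(|A|+1)/2, i.e. 7 ≤ |A + A| ≤ 10.
Lower bound 2|A|-1 is attained iff A is an arithmetic progression.
Enumerate sums a + a' for a ≤ a' (symmetric, so this suffices):
a = 2: 2+2=4, 2+5=7, 2+9=11, 2+12=14
a = 5: 5+5=10, 5+9=14, 5+12=17
a = 9: 9+9=18, 9+12=21
a = 12: 12+12=24
Distinct sums: {4, 7, 10, 11, 14, 17, 18, 21, 24}
|A + A| = 9

|A + A| = 9


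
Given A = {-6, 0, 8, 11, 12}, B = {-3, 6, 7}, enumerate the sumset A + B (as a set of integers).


A + B = {a + b : a ∈ A, b ∈ B}.
Enumerate all |A|·|B| = 5·3 = 15 pairs (a, b) and collect distinct sums.
a = -6: -6+-3=-9, -6+6=0, -6+7=1
a = 0: 0+-3=-3, 0+6=6, 0+7=7
a = 8: 8+-3=5, 8+6=14, 8+7=15
a = 11: 11+-3=8, 11+6=17, 11+7=18
a = 12: 12+-3=9, 12+6=18, 12+7=19
Collecting distinct sums: A + B = {-9, -3, 0, 1, 5, 6, 7, 8, 9, 14, 15, 17, 18, 19}
|A + B| = 14

A + B = {-9, -3, 0, 1, 5, 6, 7, 8, 9, 14, 15, 17, 18, 19}


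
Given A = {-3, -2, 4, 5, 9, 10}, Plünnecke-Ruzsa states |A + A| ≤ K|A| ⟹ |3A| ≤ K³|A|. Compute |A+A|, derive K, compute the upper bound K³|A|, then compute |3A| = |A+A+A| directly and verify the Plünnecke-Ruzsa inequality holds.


|A| = 6.
Step 1: Compute A + A by enumerating all 36 pairs.
A + A = {-6, -5, -4, 1, 2, 3, 6, 7, 8, 9, 10, 13, 14, 15, 18, 19, 20}, so |A + A| = 17.
Step 2: Doubling constant K = |A + A|/|A| = 17/6 = 17/6 ≈ 2.8333.
Step 3: Plünnecke-Ruzsa gives |3A| ≤ K³·|A| = (2.8333)³ · 6 ≈ 136.4722.
Step 4: Compute 3A = A + A + A directly by enumerating all triples (a,b,c) ∈ A³; |3A| = 33.
Step 5: Check 33 ≤ 136.4722? Yes ✓.

K = 17/6, Plünnecke-Ruzsa bound K³|A| ≈ 136.4722, |3A| = 33, inequality holds.


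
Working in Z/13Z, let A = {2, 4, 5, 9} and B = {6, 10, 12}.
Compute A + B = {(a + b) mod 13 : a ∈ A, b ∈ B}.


Work in Z/13Z: reduce every sum a + b modulo 13.
Enumerate all 12 pairs:
a = 2: 2+6=8, 2+10=12, 2+12=1
a = 4: 4+6=10, 4+10=1, 4+12=3
a = 5: 5+6=11, 5+10=2, 5+12=4
a = 9: 9+6=2, 9+10=6, 9+12=8
Distinct residues collected: {1, 2, 3, 4, 6, 8, 10, 11, 12}
|A + B| = 9 (out of 13 total residues).

A + B = {1, 2, 3, 4, 6, 8, 10, 11, 12}


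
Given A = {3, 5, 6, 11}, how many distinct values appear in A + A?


A + A = {a + a' : a, a' ∈ A}; |A| = 4.
General bounds: 2|A| - 1 ≤ |A + A| ≤ |A|(|A|+1)/2, i.e. 7 ≤ |A + A| ≤ 10.
Lower bound 2|A|-1 is attained iff A is an arithmetic progression.
Enumerate sums a + a' for a ≤ a' (symmetric, so this suffices):
a = 3: 3+3=6, 3+5=8, 3+6=9, 3+11=14
a = 5: 5+5=10, 5+6=11, 5+11=16
a = 6: 6+6=12, 6+11=17
a = 11: 11+11=22
Distinct sums: {6, 8, 9, 10, 11, 12, 14, 16, 17, 22}
|A + A| = 10

|A + A| = 10


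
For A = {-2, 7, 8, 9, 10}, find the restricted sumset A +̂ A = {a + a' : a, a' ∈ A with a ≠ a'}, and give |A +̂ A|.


Restricted sumset: A +̂ A = {a + a' : a ∈ A, a' ∈ A, a ≠ a'}.
Equivalently, take A + A and drop any sum 2a that is achievable ONLY as a + a for a ∈ A (i.e. sums representable only with equal summands).
Enumerate pairs (a, a') with a < a' (symmetric, so each unordered pair gives one sum; this covers all a ≠ a'):
  -2 + 7 = 5
  -2 + 8 = 6
  -2 + 9 = 7
  -2 + 10 = 8
  7 + 8 = 15
  7 + 9 = 16
  7 + 10 = 17
  8 + 9 = 17
  8 + 10 = 18
  9 + 10 = 19
Collected distinct sums: {5, 6, 7, 8, 15, 16, 17, 18, 19}
|A +̂ A| = 9
(Reference bound: |A +̂ A| ≥ 2|A| - 3 for |A| ≥ 2, with |A| = 5 giving ≥ 7.)

|A +̂ A| = 9


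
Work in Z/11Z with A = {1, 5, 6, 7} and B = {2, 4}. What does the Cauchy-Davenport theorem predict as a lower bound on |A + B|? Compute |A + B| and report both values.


Cauchy-Davenport: |A + B| ≥ min(p, |A| + |B| - 1) for A, B nonempty in Z/pZ.
|A| = 4, |B| = 2, p = 11.
CD lower bound = min(11, 4 + 2 - 1) = min(11, 5) = 5.
Compute A + B mod 11 directly:
a = 1: 1+2=3, 1+4=5
a = 5: 5+2=7, 5+4=9
a = 6: 6+2=8, 6+4=10
a = 7: 7+2=9, 7+4=0
A + B = {0, 3, 5, 7, 8, 9, 10}, so |A + B| = 7.
Verify: 7 ≥ 5? Yes ✓.

CD lower bound = 5, actual |A + B| = 7.


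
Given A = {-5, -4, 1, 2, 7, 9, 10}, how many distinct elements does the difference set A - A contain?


A - A = {a - a' : a, a' ∈ A}; |A| = 7.
Bounds: 2|A|-1 ≤ |A - A| ≤ |A|² - |A| + 1, i.e. 13 ≤ |A - A| ≤ 43.
Note: 0 ∈ A - A always (from a - a). The set is symmetric: if d ∈ A - A then -d ∈ A - A.
Enumerate nonzero differences d = a - a' with a > a' (then include -d):
Positive differences: {1, 2, 3, 5, 6, 7, 8, 9, 11, 12, 13, 14, 15}
Full difference set: {0} ∪ (positive diffs) ∪ (negative diffs).
|A - A| = 1 + 2·13 = 27 (matches direct enumeration: 27).

|A - A| = 27


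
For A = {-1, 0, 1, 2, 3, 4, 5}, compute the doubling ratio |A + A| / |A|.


|A| = 7.
Compute A + A by enumerating all 49 pairs.
A + A = {-2, -1, 0, 1, 2, 3, 4, 5, 6, 7, 8, 9, 10}, so |A + A| = 13.
K = |A + A| / |A| = 13/7 (already in lowest terms) ≈ 1.8571.
Reference: AP of size 7 gives K = 13/7 ≈ 1.8571; a fully generic set of size 7 gives K ≈ 4.0000.

|A| = 7, |A + A| = 13, K = 13/7.


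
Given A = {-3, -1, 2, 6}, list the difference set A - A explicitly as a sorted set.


A - A = {a - a' : a, a' ∈ A}.
Compute a - a' for each ordered pair (a, a'):
a = -3: -3--3=0, -3--1=-2, -3-2=-5, -3-6=-9
a = -1: -1--3=2, -1--1=0, -1-2=-3, -1-6=-7
a = 2: 2--3=5, 2--1=3, 2-2=0, 2-6=-4
a = 6: 6--3=9, 6--1=7, 6-2=4, 6-6=0
Collecting distinct values (and noting 0 appears from a-a):
A - A = {-9, -7, -5, -4, -3, -2, 0, 2, 3, 4, 5, 7, 9}
|A - A| = 13

A - A = {-9, -7, -5, -4, -3, -2, 0, 2, 3, 4, 5, 7, 9}


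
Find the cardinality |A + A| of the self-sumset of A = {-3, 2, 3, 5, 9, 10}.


A + A = {a + a' : a, a' ∈ A}; |A| = 6.
General bounds: 2|A| - 1 ≤ |A + A| ≤ |A|(|A|+1)/2, i.e. 11 ≤ |A + A| ≤ 21.
Lower bound 2|A|-1 is attained iff A is an arithmetic progression.
Enumerate sums a + a' for a ≤ a' (symmetric, so this suffices):
a = -3: -3+-3=-6, -3+2=-1, -3+3=0, -3+5=2, -3+9=6, -3+10=7
a = 2: 2+2=4, 2+3=5, 2+5=7, 2+9=11, 2+10=12
a = 3: 3+3=6, 3+5=8, 3+9=12, 3+10=13
a = 5: 5+5=10, 5+9=14, 5+10=15
a = 9: 9+9=18, 9+10=19
a = 10: 10+10=20
Distinct sums: {-6, -1, 0, 2, 4, 5, 6, 7, 8, 10, 11, 12, 13, 14, 15, 18, 19, 20}
|A + A| = 18

|A + A| = 18


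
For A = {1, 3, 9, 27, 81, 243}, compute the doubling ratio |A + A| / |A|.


|A| = 6.
Compute A + A by enumerating all 36 pairs.
A + A = {2, 4, 6, 10, 12, 18, 28, 30, 36, 54, 82, 84, 90, 108, 162, 244, 246, 252, 270, 324, 486}, so |A + A| = 21.
K = |A + A| / |A| = 21/6 = 7/2 ≈ 3.5000.
Reference: AP of size 6 gives K = 11/6 ≈ 1.8333; a fully generic set of size 6 gives K ≈ 3.5000.

|A| = 6, |A + A| = 21, K = 21/6 = 7/2.


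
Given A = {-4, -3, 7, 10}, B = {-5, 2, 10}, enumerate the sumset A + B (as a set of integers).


A + B = {a + b : a ∈ A, b ∈ B}.
Enumerate all |A|·|B| = 4·3 = 12 pairs (a, b) and collect distinct sums.
a = -4: -4+-5=-9, -4+2=-2, -4+10=6
a = -3: -3+-5=-8, -3+2=-1, -3+10=7
a = 7: 7+-5=2, 7+2=9, 7+10=17
a = 10: 10+-5=5, 10+2=12, 10+10=20
Collecting distinct sums: A + B = {-9, -8, -2, -1, 2, 5, 6, 7, 9, 12, 17, 20}
|A + B| = 12

A + B = {-9, -8, -2, -1, 2, 5, 6, 7, 9, 12, 17, 20}


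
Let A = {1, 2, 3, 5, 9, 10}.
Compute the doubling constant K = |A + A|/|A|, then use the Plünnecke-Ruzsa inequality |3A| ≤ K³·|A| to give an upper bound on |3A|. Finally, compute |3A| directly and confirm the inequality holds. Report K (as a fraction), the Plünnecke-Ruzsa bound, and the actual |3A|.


|A| = 6.
Step 1: Compute A + A by enumerating all 36 pairs.
A + A = {2, 3, 4, 5, 6, 7, 8, 10, 11, 12, 13, 14, 15, 18, 19, 20}, so |A + A| = 16.
Step 2: Doubling constant K = |A + A|/|A| = 16/6 = 16/6 ≈ 2.6667.
Step 3: Plünnecke-Ruzsa gives |3A| ≤ K³·|A| = (2.6667)³ · 6 ≈ 113.7778.
Step 4: Compute 3A = A + A + A directly by enumerating all triples (a,b,c) ∈ A³; |3A| = 27.
Step 5: Check 27 ≤ 113.7778? Yes ✓.

K = 16/6, Plünnecke-Ruzsa bound K³|A| ≈ 113.7778, |3A| = 27, inequality holds.


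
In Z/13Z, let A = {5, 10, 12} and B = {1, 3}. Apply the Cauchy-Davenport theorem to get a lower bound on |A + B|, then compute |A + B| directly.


Cauchy-Davenport: |A + B| ≥ min(p, |A| + |B| - 1) for A, B nonempty in Z/pZ.
|A| = 3, |B| = 2, p = 13.
CD lower bound = min(13, 3 + 2 - 1) = min(13, 4) = 4.
Compute A + B mod 13 directly:
a = 5: 5+1=6, 5+3=8
a = 10: 10+1=11, 10+3=0
a = 12: 12+1=0, 12+3=2
A + B = {0, 2, 6, 8, 11}, so |A + B| = 5.
Verify: 5 ≥ 4? Yes ✓.

CD lower bound = 4, actual |A + B| = 5.


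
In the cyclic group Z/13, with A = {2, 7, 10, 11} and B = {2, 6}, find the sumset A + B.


Work in Z/13Z: reduce every sum a + b modulo 13.
Enumerate all 8 pairs:
a = 2: 2+2=4, 2+6=8
a = 7: 7+2=9, 7+6=0
a = 10: 10+2=12, 10+6=3
a = 11: 11+2=0, 11+6=4
Distinct residues collected: {0, 3, 4, 8, 9, 12}
|A + B| = 6 (out of 13 total residues).

A + B = {0, 3, 4, 8, 9, 12}


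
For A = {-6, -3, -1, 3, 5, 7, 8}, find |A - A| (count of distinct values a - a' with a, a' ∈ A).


A - A = {a - a' : a, a' ∈ A}; |A| = 7.
Bounds: 2|A|-1 ≤ |A - A| ≤ |A|² - |A| + 1, i.e. 13 ≤ |A - A| ≤ 43.
Note: 0 ∈ A - A always (from a - a). The set is symmetric: if d ∈ A - A then -d ∈ A - A.
Enumerate nonzero differences d = a - a' with a > a' (then include -d):
Positive differences: {1, 2, 3, 4, 5, 6, 8, 9, 10, 11, 13, 14}
Full difference set: {0} ∪ (positive diffs) ∪ (negative diffs).
|A - A| = 1 + 2·12 = 25 (matches direct enumeration: 25).

|A - A| = 25


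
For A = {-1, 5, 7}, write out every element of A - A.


A - A = {a - a' : a, a' ∈ A}.
Compute a - a' for each ordered pair (a, a'):
a = -1: -1--1=0, -1-5=-6, -1-7=-8
a = 5: 5--1=6, 5-5=0, 5-7=-2
a = 7: 7--1=8, 7-5=2, 7-7=0
Collecting distinct values (and noting 0 appears from a-a):
A - A = {-8, -6, -2, 0, 2, 6, 8}
|A - A| = 7

A - A = {-8, -6, -2, 0, 2, 6, 8}


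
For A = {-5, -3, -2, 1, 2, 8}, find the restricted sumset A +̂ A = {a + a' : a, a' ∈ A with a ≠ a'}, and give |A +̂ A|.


Restricted sumset: A +̂ A = {a + a' : a ∈ A, a' ∈ A, a ≠ a'}.
Equivalently, take A + A and drop any sum 2a that is achievable ONLY as a + a for a ∈ A (i.e. sums representable only with equal summands).
Enumerate pairs (a, a') with a < a' (symmetric, so each unordered pair gives one sum; this covers all a ≠ a'):
  -5 + -3 = -8
  -5 + -2 = -7
  -5 + 1 = -4
  -5 + 2 = -3
  -5 + 8 = 3
  -3 + -2 = -5
  -3 + 1 = -2
  -3 + 2 = -1
  -3 + 8 = 5
  -2 + 1 = -1
  -2 + 2 = 0
  -2 + 8 = 6
  1 + 2 = 3
  1 + 8 = 9
  2 + 8 = 10
Collected distinct sums: {-8, -7, -5, -4, -3, -2, -1, 0, 3, 5, 6, 9, 10}
|A +̂ A| = 13
(Reference bound: |A +̂ A| ≥ 2|A| - 3 for |A| ≥ 2, with |A| = 6 giving ≥ 9.)

|A +̂ A| = 13


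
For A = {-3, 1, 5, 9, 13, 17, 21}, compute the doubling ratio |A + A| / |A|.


|A| = 7.
Compute A + A by enumerating all 49 pairs.
A + A = {-6, -2, 2, 6, 10, 14, 18, 22, 26, 30, 34, 38, 42}, so |A + A| = 13.
K = |A + A| / |A| = 13/7 (already in lowest terms) ≈ 1.8571.
Reference: AP of size 7 gives K = 13/7 ≈ 1.8571; a fully generic set of size 7 gives K ≈ 4.0000.

|A| = 7, |A + A| = 13, K = 13/7.


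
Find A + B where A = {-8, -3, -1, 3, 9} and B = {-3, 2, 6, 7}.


A + B = {a + b : a ∈ A, b ∈ B}.
Enumerate all |A|·|B| = 5·4 = 20 pairs (a, b) and collect distinct sums.
a = -8: -8+-3=-11, -8+2=-6, -8+6=-2, -8+7=-1
a = -3: -3+-3=-6, -3+2=-1, -3+6=3, -3+7=4
a = -1: -1+-3=-4, -1+2=1, -1+6=5, -1+7=6
a = 3: 3+-3=0, 3+2=5, 3+6=9, 3+7=10
a = 9: 9+-3=6, 9+2=11, 9+6=15, 9+7=16
Collecting distinct sums: A + B = {-11, -6, -4, -2, -1, 0, 1, 3, 4, 5, 6, 9, 10, 11, 15, 16}
|A + B| = 16

A + B = {-11, -6, -4, -2, -1, 0, 1, 3, 4, 5, 6, 9, 10, 11, 15, 16}


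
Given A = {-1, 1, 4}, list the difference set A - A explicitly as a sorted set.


A - A = {a - a' : a, a' ∈ A}.
Compute a - a' for each ordered pair (a, a'):
a = -1: -1--1=0, -1-1=-2, -1-4=-5
a = 1: 1--1=2, 1-1=0, 1-4=-3
a = 4: 4--1=5, 4-1=3, 4-4=0
Collecting distinct values (and noting 0 appears from a-a):
A - A = {-5, -3, -2, 0, 2, 3, 5}
|A - A| = 7

A - A = {-5, -3, -2, 0, 2, 3, 5}


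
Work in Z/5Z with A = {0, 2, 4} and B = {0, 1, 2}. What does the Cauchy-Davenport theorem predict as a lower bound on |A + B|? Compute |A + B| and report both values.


Cauchy-Davenport: |A + B| ≥ min(p, |A| + |B| - 1) for A, B nonempty in Z/pZ.
|A| = 3, |B| = 3, p = 5.
CD lower bound = min(5, 3 + 3 - 1) = min(5, 5) = 5.
Compute A + B mod 5 directly:
a = 0: 0+0=0, 0+1=1, 0+2=2
a = 2: 2+0=2, 2+1=3, 2+2=4
a = 4: 4+0=4, 4+1=0, 4+2=1
A + B = {0, 1, 2, 3, 4}, so |A + B| = 5.
Verify: 5 ≥ 5? Yes ✓.

CD lower bound = 5, actual |A + B| = 5.


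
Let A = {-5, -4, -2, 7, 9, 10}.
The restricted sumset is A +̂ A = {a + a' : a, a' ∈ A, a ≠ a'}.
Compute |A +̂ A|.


Restricted sumset: A +̂ A = {a + a' : a ∈ A, a' ∈ A, a ≠ a'}.
Equivalently, take A + A and drop any sum 2a that is achievable ONLY as a + a for a ∈ A (i.e. sums representable only with equal summands).
Enumerate pairs (a, a') with a < a' (symmetric, so each unordered pair gives one sum; this covers all a ≠ a'):
  -5 + -4 = -9
  -5 + -2 = -7
  -5 + 7 = 2
  -5 + 9 = 4
  -5 + 10 = 5
  -4 + -2 = -6
  -4 + 7 = 3
  -4 + 9 = 5
  -4 + 10 = 6
  -2 + 7 = 5
  -2 + 9 = 7
  -2 + 10 = 8
  7 + 9 = 16
  7 + 10 = 17
  9 + 10 = 19
Collected distinct sums: {-9, -7, -6, 2, 3, 4, 5, 6, 7, 8, 16, 17, 19}
|A +̂ A| = 13
(Reference bound: |A +̂ A| ≥ 2|A| - 3 for |A| ≥ 2, with |A| = 6 giving ≥ 9.)

|A +̂ A| = 13


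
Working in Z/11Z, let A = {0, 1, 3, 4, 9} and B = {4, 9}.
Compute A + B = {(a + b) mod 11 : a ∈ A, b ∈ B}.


Work in Z/11Z: reduce every sum a + b modulo 11.
Enumerate all 10 pairs:
a = 0: 0+4=4, 0+9=9
a = 1: 1+4=5, 1+9=10
a = 3: 3+4=7, 3+9=1
a = 4: 4+4=8, 4+9=2
a = 9: 9+4=2, 9+9=7
Distinct residues collected: {1, 2, 4, 5, 7, 8, 9, 10}
|A + B| = 8 (out of 11 total residues).

A + B = {1, 2, 4, 5, 7, 8, 9, 10}


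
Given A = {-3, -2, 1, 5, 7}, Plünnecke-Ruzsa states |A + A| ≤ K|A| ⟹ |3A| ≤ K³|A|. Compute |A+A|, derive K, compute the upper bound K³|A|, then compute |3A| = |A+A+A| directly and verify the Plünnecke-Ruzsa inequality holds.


|A| = 5.
Step 1: Compute A + A by enumerating all 25 pairs.
A + A = {-6, -5, -4, -2, -1, 2, 3, 4, 5, 6, 8, 10, 12, 14}, so |A + A| = 14.
Step 2: Doubling constant K = |A + A|/|A| = 14/5 = 14/5 ≈ 2.8000.
Step 3: Plünnecke-Ruzsa gives |3A| ≤ K³·|A| = (2.8000)³ · 5 ≈ 109.7600.
Step 4: Compute 3A = A + A + A directly by enumerating all triples (a,b,c) ∈ A³; |3A| = 26.
Step 5: Check 26 ≤ 109.7600? Yes ✓.

K = 14/5, Plünnecke-Ruzsa bound K³|A| ≈ 109.7600, |3A| = 26, inequality holds.


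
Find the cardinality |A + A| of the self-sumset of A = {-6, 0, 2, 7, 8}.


A + A = {a + a' : a, a' ∈ A}; |A| = 5.
General bounds: 2|A| - 1 ≤ |A + A| ≤ |A|(|A|+1)/2, i.e. 9 ≤ |A + A| ≤ 15.
Lower bound 2|A|-1 is attained iff A is an arithmetic progression.
Enumerate sums a + a' for a ≤ a' (symmetric, so this suffices):
a = -6: -6+-6=-12, -6+0=-6, -6+2=-4, -6+7=1, -6+8=2
a = 0: 0+0=0, 0+2=2, 0+7=7, 0+8=8
a = 2: 2+2=4, 2+7=9, 2+8=10
a = 7: 7+7=14, 7+8=15
a = 8: 8+8=16
Distinct sums: {-12, -6, -4, 0, 1, 2, 4, 7, 8, 9, 10, 14, 15, 16}
|A + A| = 14

|A + A| = 14


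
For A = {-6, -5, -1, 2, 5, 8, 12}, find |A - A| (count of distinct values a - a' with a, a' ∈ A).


A - A = {a - a' : a, a' ∈ A}; |A| = 7.
Bounds: 2|A|-1 ≤ |A - A| ≤ |A|² - |A| + 1, i.e. 13 ≤ |A - A| ≤ 43.
Note: 0 ∈ A - A always (from a - a). The set is symmetric: if d ∈ A - A then -d ∈ A - A.
Enumerate nonzero differences d = a - a' with a > a' (then include -d):
Positive differences: {1, 3, 4, 5, 6, 7, 8, 9, 10, 11, 13, 14, 17, 18}
Full difference set: {0} ∪ (positive diffs) ∪ (negative diffs).
|A - A| = 1 + 2·14 = 29 (matches direct enumeration: 29).

|A - A| = 29


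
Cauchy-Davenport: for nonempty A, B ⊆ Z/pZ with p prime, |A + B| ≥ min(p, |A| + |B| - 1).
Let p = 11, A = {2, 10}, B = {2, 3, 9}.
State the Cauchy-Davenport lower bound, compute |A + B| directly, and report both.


Cauchy-Davenport: |A + B| ≥ min(p, |A| + |B| - 1) for A, B nonempty in Z/pZ.
|A| = 2, |B| = 3, p = 11.
CD lower bound = min(11, 2 + 3 - 1) = min(11, 4) = 4.
Compute A + B mod 11 directly:
a = 2: 2+2=4, 2+3=5, 2+9=0
a = 10: 10+2=1, 10+3=2, 10+9=8
A + B = {0, 1, 2, 4, 5, 8}, so |A + B| = 6.
Verify: 6 ≥ 4? Yes ✓.

CD lower bound = 4, actual |A + B| = 6.


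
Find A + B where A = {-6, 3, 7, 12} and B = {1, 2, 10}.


A + B = {a + b : a ∈ A, b ∈ B}.
Enumerate all |A|·|B| = 4·3 = 12 pairs (a, b) and collect distinct sums.
a = -6: -6+1=-5, -6+2=-4, -6+10=4
a = 3: 3+1=4, 3+2=5, 3+10=13
a = 7: 7+1=8, 7+2=9, 7+10=17
a = 12: 12+1=13, 12+2=14, 12+10=22
Collecting distinct sums: A + B = {-5, -4, 4, 5, 8, 9, 13, 14, 17, 22}
|A + B| = 10

A + B = {-5, -4, 4, 5, 8, 9, 13, 14, 17, 22}


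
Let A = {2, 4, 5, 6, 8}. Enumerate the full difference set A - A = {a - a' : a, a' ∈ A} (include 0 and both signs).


A - A = {a - a' : a, a' ∈ A}.
Compute a - a' for each ordered pair (a, a'):
a = 2: 2-2=0, 2-4=-2, 2-5=-3, 2-6=-4, 2-8=-6
a = 4: 4-2=2, 4-4=0, 4-5=-1, 4-6=-2, 4-8=-4
a = 5: 5-2=3, 5-4=1, 5-5=0, 5-6=-1, 5-8=-3
a = 6: 6-2=4, 6-4=2, 6-5=1, 6-6=0, 6-8=-2
a = 8: 8-2=6, 8-4=4, 8-5=3, 8-6=2, 8-8=0
Collecting distinct values (and noting 0 appears from a-a):
A - A = {-6, -4, -3, -2, -1, 0, 1, 2, 3, 4, 6}
|A - A| = 11

A - A = {-6, -4, -3, -2, -1, 0, 1, 2, 3, 4, 6}


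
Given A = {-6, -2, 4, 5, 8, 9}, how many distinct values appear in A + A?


A + A = {a + a' : a, a' ∈ A}; |A| = 6.
General bounds: 2|A| - 1 ≤ |A + A| ≤ |A|(|A|+1)/2, i.e. 11 ≤ |A + A| ≤ 21.
Lower bound 2|A|-1 is attained iff A is an arithmetic progression.
Enumerate sums a + a' for a ≤ a' (symmetric, so this suffices):
a = -6: -6+-6=-12, -6+-2=-8, -6+4=-2, -6+5=-1, -6+8=2, -6+9=3
a = -2: -2+-2=-4, -2+4=2, -2+5=3, -2+8=6, -2+9=7
a = 4: 4+4=8, 4+5=9, 4+8=12, 4+9=13
a = 5: 5+5=10, 5+8=13, 5+9=14
a = 8: 8+8=16, 8+9=17
a = 9: 9+9=18
Distinct sums: {-12, -8, -4, -2, -1, 2, 3, 6, 7, 8, 9, 10, 12, 13, 14, 16, 17, 18}
|A + A| = 18

|A + A| = 18


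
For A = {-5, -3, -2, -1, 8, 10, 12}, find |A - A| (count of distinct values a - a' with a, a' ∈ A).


A - A = {a - a' : a, a' ∈ A}; |A| = 7.
Bounds: 2|A|-1 ≤ |A - A| ≤ |A|² - |A| + 1, i.e. 13 ≤ |A - A| ≤ 43.
Note: 0 ∈ A - A always (from a - a). The set is symmetric: if d ∈ A - A then -d ∈ A - A.
Enumerate nonzero differences d = a - a' with a > a' (then include -d):
Positive differences: {1, 2, 3, 4, 9, 10, 11, 12, 13, 14, 15, 17}
Full difference set: {0} ∪ (positive diffs) ∪ (negative diffs).
|A - A| = 1 + 2·12 = 25 (matches direct enumeration: 25).

|A - A| = 25


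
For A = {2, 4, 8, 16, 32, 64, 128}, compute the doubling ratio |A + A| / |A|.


|A| = 7.
Compute A + A by enumerating all 49 pairs.
A + A = {4, 6, 8, 10, 12, 16, 18, 20, 24, 32, 34, 36, 40, 48, 64, 66, 68, 72, 80, 96, 128, 130, 132, 136, 144, 160, 192, 256}, so |A + A| = 28.
K = |A + A| / |A| = 28/7 = 4/1 ≈ 4.0000.
Reference: AP of size 7 gives K = 13/7 ≈ 1.8571; a fully generic set of size 7 gives K ≈ 4.0000.

|A| = 7, |A + A| = 28, K = 28/7 = 4/1.


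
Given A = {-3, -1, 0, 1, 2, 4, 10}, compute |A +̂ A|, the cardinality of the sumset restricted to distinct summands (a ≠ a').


Restricted sumset: A +̂ A = {a + a' : a ∈ A, a' ∈ A, a ≠ a'}.
Equivalently, take A + A and drop any sum 2a that is achievable ONLY as a + a for a ∈ A (i.e. sums representable only with equal summands).
Enumerate pairs (a, a') with a < a' (symmetric, so each unordered pair gives one sum; this covers all a ≠ a'):
  -3 + -1 = -4
  -3 + 0 = -3
  -3 + 1 = -2
  -3 + 2 = -1
  -3 + 4 = 1
  -3 + 10 = 7
  -1 + 0 = -1
  -1 + 1 = 0
  -1 + 2 = 1
  -1 + 4 = 3
  -1 + 10 = 9
  0 + 1 = 1
  0 + 2 = 2
  0 + 4 = 4
  0 + 10 = 10
  1 + 2 = 3
  1 + 4 = 5
  1 + 10 = 11
  2 + 4 = 6
  2 + 10 = 12
  4 + 10 = 14
Collected distinct sums: {-4, -3, -2, -1, 0, 1, 2, 3, 4, 5, 6, 7, 9, 10, 11, 12, 14}
|A +̂ A| = 17
(Reference bound: |A +̂ A| ≥ 2|A| - 3 for |A| ≥ 2, with |A| = 7 giving ≥ 11.)

|A +̂ A| = 17


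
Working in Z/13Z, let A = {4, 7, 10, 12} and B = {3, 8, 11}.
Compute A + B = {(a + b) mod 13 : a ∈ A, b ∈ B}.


Work in Z/13Z: reduce every sum a + b modulo 13.
Enumerate all 12 pairs:
a = 4: 4+3=7, 4+8=12, 4+11=2
a = 7: 7+3=10, 7+8=2, 7+11=5
a = 10: 10+3=0, 10+8=5, 10+11=8
a = 12: 12+3=2, 12+8=7, 12+11=10
Distinct residues collected: {0, 2, 5, 7, 8, 10, 12}
|A + B| = 7 (out of 13 total residues).

A + B = {0, 2, 5, 7, 8, 10, 12}


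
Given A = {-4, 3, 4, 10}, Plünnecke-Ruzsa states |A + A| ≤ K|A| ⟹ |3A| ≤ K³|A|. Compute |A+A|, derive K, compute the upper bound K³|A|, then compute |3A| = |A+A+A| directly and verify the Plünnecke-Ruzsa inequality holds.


|A| = 4.
Step 1: Compute A + A by enumerating all 16 pairs.
A + A = {-8, -1, 0, 6, 7, 8, 13, 14, 20}, so |A + A| = 9.
Step 2: Doubling constant K = |A + A|/|A| = 9/4 = 9/4 ≈ 2.2500.
Step 3: Plünnecke-Ruzsa gives |3A| ≤ K³·|A| = (2.2500)³ · 4 ≈ 45.5625.
Step 4: Compute 3A = A + A + A directly by enumerating all triples (a,b,c) ∈ A³; |3A| = 16.
Step 5: Check 16 ≤ 45.5625? Yes ✓.

K = 9/4, Plünnecke-Ruzsa bound K³|A| ≈ 45.5625, |3A| = 16, inequality holds.


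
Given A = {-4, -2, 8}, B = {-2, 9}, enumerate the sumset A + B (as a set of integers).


A + B = {a + b : a ∈ A, b ∈ B}.
Enumerate all |A|·|B| = 3·2 = 6 pairs (a, b) and collect distinct sums.
a = -4: -4+-2=-6, -4+9=5
a = -2: -2+-2=-4, -2+9=7
a = 8: 8+-2=6, 8+9=17
Collecting distinct sums: A + B = {-6, -4, 5, 6, 7, 17}
|A + B| = 6

A + B = {-6, -4, 5, 6, 7, 17}


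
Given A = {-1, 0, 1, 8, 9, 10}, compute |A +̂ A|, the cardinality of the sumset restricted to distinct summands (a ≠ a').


Restricted sumset: A +̂ A = {a + a' : a ∈ A, a' ∈ A, a ≠ a'}.
Equivalently, take A + A and drop any sum 2a that is achievable ONLY as a + a for a ∈ A (i.e. sums representable only with equal summands).
Enumerate pairs (a, a') with a < a' (symmetric, so each unordered pair gives one sum; this covers all a ≠ a'):
  -1 + 0 = -1
  -1 + 1 = 0
  -1 + 8 = 7
  -1 + 9 = 8
  -1 + 10 = 9
  0 + 1 = 1
  0 + 8 = 8
  0 + 9 = 9
  0 + 10 = 10
  1 + 8 = 9
  1 + 9 = 10
  1 + 10 = 11
  8 + 9 = 17
  8 + 10 = 18
  9 + 10 = 19
Collected distinct sums: {-1, 0, 1, 7, 8, 9, 10, 11, 17, 18, 19}
|A +̂ A| = 11
(Reference bound: |A +̂ A| ≥ 2|A| - 3 for |A| ≥ 2, with |A| = 6 giving ≥ 9.)

|A +̂ A| = 11


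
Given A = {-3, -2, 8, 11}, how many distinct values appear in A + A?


A + A = {a + a' : a, a' ∈ A}; |A| = 4.
General bounds: 2|A| - 1 ≤ |A + A| ≤ |A|(|A|+1)/2, i.e. 7 ≤ |A + A| ≤ 10.
Lower bound 2|A|-1 is attained iff A is an arithmetic progression.
Enumerate sums a + a' for a ≤ a' (symmetric, so this suffices):
a = -3: -3+-3=-6, -3+-2=-5, -3+8=5, -3+11=8
a = -2: -2+-2=-4, -2+8=6, -2+11=9
a = 8: 8+8=16, 8+11=19
a = 11: 11+11=22
Distinct sums: {-6, -5, -4, 5, 6, 8, 9, 16, 19, 22}
|A + A| = 10

|A + A| = 10


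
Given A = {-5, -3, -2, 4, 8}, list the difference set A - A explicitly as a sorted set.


A - A = {a - a' : a, a' ∈ A}.
Compute a - a' for each ordered pair (a, a'):
a = -5: -5--5=0, -5--3=-2, -5--2=-3, -5-4=-9, -5-8=-13
a = -3: -3--5=2, -3--3=0, -3--2=-1, -3-4=-7, -3-8=-11
a = -2: -2--5=3, -2--3=1, -2--2=0, -2-4=-6, -2-8=-10
a = 4: 4--5=9, 4--3=7, 4--2=6, 4-4=0, 4-8=-4
a = 8: 8--5=13, 8--3=11, 8--2=10, 8-4=4, 8-8=0
Collecting distinct values (and noting 0 appears from a-a):
A - A = {-13, -11, -10, -9, -7, -6, -4, -3, -2, -1, 0, 1, 2, 3, 4, 6, 7, 9, 10, 11, 13}
|A - A| = 21

A - A = {-13, -11, -10, -9, -7, -6, -4, -3, -2, -1, 0, 1, 2, 3, 4, 6, 7, 9, 10, 11, 13}


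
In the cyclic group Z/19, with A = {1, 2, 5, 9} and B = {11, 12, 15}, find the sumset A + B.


Work in Z/19Z: reduce every sum a + b modulo 19.
Enumerate all 12 pairs:
a = 1: 1+11=12, 1+12=13, 1+15=16
a = 2: 2+11=13, 2+12=14, 2+15=17
a = 5: 5+11=16, 5+12=17, 5+15=1
a = 9: 9+11=1, 9+12=2, 9+15=5
Distinct residues collected: {1, 2, 5, 12, 13, 14, 16, 17}
|A + B| = 8 (out of 19 total residues).

A + B = {1, 2, 5, 12, 13, 14, 16, 17}


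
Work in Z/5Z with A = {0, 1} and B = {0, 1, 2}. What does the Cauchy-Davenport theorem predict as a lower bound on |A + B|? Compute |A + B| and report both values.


Cauchy-Davenport: |A + B| ≥ min(p, |A| + |B| - 1) for A, B nonempty in Z/pZ.
|A| = 2, |B| = 3, p = 5.
CD lower bound = min(5, 2 + 3 - 1) = min(5, 4) = 4.
Compute A + B mod 5 directly:
a = 0: 0+0=0, 0+1=1, 0+2=2
a = 1: 1+0=1, 1+1=2, 1+2=3
A + B = {0, 1, 2, 3}, so |A + B| = 4.
Verify: 4 ≥ 4? Yes ✓.

CD lower bound = 4, actual |A + B| = 4.


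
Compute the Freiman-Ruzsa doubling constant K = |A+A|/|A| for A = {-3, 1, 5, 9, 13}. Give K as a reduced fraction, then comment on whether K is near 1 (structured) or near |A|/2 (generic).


|A| = 5.
Compute A + A by enumerating all 25 pairs.
A + A = {-6, -2, 2, 6, 10, 14, 18, 22, 26}, so |A + A| = 9.
K = |A + A| / |A| = 9/5 (already in lowest terms) ≈ 1.8000.
Reference: AP of size 5 gives K = 9/5 ≈ 1.8000; a fully generic set of size 5 gives K ≈ 3.0000.

|A| = 5, |A + A| = 9, K = 9/5.


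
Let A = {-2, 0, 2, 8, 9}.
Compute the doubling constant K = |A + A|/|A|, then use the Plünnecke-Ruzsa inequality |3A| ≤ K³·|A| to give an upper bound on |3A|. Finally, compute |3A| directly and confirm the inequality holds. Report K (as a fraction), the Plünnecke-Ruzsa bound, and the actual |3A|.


|A| = 5.
Step 1: Compute A + A by enumerating all 25 pairs.
A + A = {-4, -2, 0, 2, 4, 6, 7, 8, 9, 10, 11, 16, 17, 18}, so |A + A| = 14.
Step 2: Doubling constant K = |A + A|/|A| = 14/5 = 14/5 ≈ 2.8000.
Step 3: Plünnecke-Ruzsa gives |3A| ≤ K³·|A| = (2.8000)³ · 5 ≈ 109.7600.
Step 4: Compute 3A = A + A + A directly by enumerating all triples (a,b,c) ∈ A³; |3A| = 26.
Step 5: Check 26 ≤ 109.7600? Yes ✓.

K = 14/5, Plünnecke-Ruzsa bound K³|A| ≈ 109.7600, |3A| = 26, inequality holds.


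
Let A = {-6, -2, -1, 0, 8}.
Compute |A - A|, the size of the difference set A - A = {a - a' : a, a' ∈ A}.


A - A = {a - a' : a, a' ∈ A}; |A| = 5.
Bounds: 2|A|-1 ≤ |A - A| ≤ |A|² - |A| + 1, i.e. 9 ≤ |A - A| ≤ 21.
Note: 0 ∈ A - A always (from a - a). The set is symmetric: if d ∈ A - A then -d ∈ A - A.
Enumerate nonzero differences d = a - a' with a > a' (then include -d):
Positive differences: {1, 2, 4, 5, 6, 8, 9, 10, 14}
Full difference set: {0} ∪ (positive diffs) ∪ (negative diffs).
|A - A| = 1 + 2·9 = 19 (matches direct enumeration: 19).

|A - A| = 19


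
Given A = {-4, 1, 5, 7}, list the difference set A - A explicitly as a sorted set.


A - A = {a - a' : a, a' ∈ A}.
Compute a - a' for each ordered pair (a, a'):
a = -4: -4--4=0, -4-1=-5, -4-5=-9, -4-7=-11
a = 1: 1--4=5, 1-1=0, 1-5=-4, 1-7=-6
a = 5: 5--4=9, 5-1=4, 5-5=0, 5-7=-2
a = 7: 7--4=11, 7-1=6, 7-5=2, 7-7=0
Collecting distinct values (and noting 0 appears from a-a):
A - A = {-11, -9, -6, -5, -4, -2, 0, 2, 4, 5, 6, 9, 11}
|A - A| = 13

A - A = {-11, -9, -6, -5, -4, -2, 0, 2, 4, 5, 6, 9, 11}


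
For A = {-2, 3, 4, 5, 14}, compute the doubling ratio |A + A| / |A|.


|A| = 5.
Compute A + A by enumerating all 25 pairs.
A + A = {-4, 1, 2, 3, 6, 7, 8, 9, 10, 12, 17, 18, 19, 28}, so |A + A| = 14.
K = |A + A| / |A| = 14/5 (already in lowest terms) ≈ 2.8000.
Reference: AP of size 5 gives K = 9/5 ≈ 1.8000; a fully generic set of size 5 gives K ≈ 3.0000.

|A| = 5, |A + A| = 14, K = 14/5.


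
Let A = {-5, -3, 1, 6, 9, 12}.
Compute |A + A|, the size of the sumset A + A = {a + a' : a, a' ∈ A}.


A + A = {a + a' : a, a' ∈ A}; |A| = 6.
General bounds: 2|A| - 1 ≤ |A + A| ≤ |A|(|A|+1)/2, i.e. 11 ≤ |A + A| ≤ 21.
Lower bound 2|A|-1 is attained iff A is an arithmetic progression.
Enumerate sums a + a' for a ≤ a' (symmetric, so this suffices):
a = -5: -5+-5=-10, -5+-3=-8, -5+1=-4, -5+6=1, -5+9=4, -5+12=7
a = -3: -3+-3=-6, -3+1=-2, -3+6=3, -3+9=6, -3+12=9
a = 1: 1+1=2, 1+6=7, 1+9=10, 1+12=13
a = 6: 6+6=12, 6+9=15, 6+12=18
a = 9: 9+9=18, 9+12=21
a = 12: 12+12=24
Distinct sums: {-10, -8, -6, -4, -2, 1, 2, 3, 4, 6, 7, 9, 10, 12, 13, 15, 18, 21, 24}
|A + A| = 19

|A + A| = 19


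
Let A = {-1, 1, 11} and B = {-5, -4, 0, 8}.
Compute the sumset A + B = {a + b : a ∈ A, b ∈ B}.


A + B = {a + b : a ∈ A, b ∈ B}.
Enumerate all |A|·|B| = 3·4 = 12 pairs (a, b) and collect distinct sums.
a = -1: -1+-5=-6, -1+-4=-5, -1+0=-1, -1+8=7
a = 1: 1+-5=-4, 1+-4=-3, 1+0=1, 1+8=9
a = 11: 11+-5=6, 11+-4=7, 11+0=11, 11+8=19
Collecting distinct sums: A + B = {-6, -5, -4, -3, -1, 1, 6, 7, 9, 11, 19}
|A + B| = 11

A + B = {-6, -5, -4, -3, -1, 1, 6, 7, 9, 11, 19}


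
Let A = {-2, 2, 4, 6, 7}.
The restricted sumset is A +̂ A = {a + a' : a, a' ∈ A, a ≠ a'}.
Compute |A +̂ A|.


Restricted sumset: A +̂ A = {a + a' : a ∈ A, a' ∈ A, a ≠ a'}.
Equivalently, take A + A and drop any sum 2a that is achievable ONLY as a + a for a ∈ A (i.e. sums representable only with equal summands).
Enumerate pairs (a, a') with a < a' (symmetric, so each unordered pair gives one sum; this covers all a ≠ a'):
  -2 + 2 = 0
  -2 + 4 = 2
  -2 + 6 = 4
  -2 + 7 = 5
  2 + 4 = 6
  2 + 6 = 8
  2 + 7 = 9
  4 + 6 = 10
  4 + 7 = 11
  6 + 7 = 13
Collected distinct sums: {0, 2, 4, 5, 6, 8, 9, 10, 11, 13}
|A +̂ A| = 10
(Reference bound: |A +̂ A| ≥ 2|A| - 3 for |A| ≥ 2, with |A| = 5 giving ≥ 7.)

|A +̂ A| = 10


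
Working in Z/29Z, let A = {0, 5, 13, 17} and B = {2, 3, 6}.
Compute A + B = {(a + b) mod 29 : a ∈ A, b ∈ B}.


Work in Z/29Z: reduce every sum a + b modulo 29.
Enumerate all 12 pairs:
a = 0: 0+2=2, 0+3=3, 0+6=6
a = 5: 5+2=7, 5+3=8, 5+6=11
a = 13: 13+2=15, 13+3=16, 13+6=19
a = 17: 17+2=19, 17+3=20, 17+6=23
Distinct residues collected: {2, 3, 6, 7, 8, 11, 15, 16, 19, 20, 23}
|A + B| = 11 (out of 29 total residues).

A + B = {2, 3, 6, 7, 8, 11, 15, 16, 19, 20, 23}


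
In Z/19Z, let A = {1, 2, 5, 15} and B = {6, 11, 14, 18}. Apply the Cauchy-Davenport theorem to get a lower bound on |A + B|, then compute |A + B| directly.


Cauchy-Davenport: |A + B| ≥ min(p, |A| + |B| - 1) for A, B nonempty in Z/pZ.
|A| = 4, |B| = 4, p = 19.
CD lower bound = min(19, 4 + 4 - 1) = min(19, 7) = 7.
Compute A + B mod 19 directly:
a = 1: 1+6=7, 1+11=12, 1+14=15, 1+18=0
a = 2: 2+6=8, 2+11=13, 2+14=16, 2+18=1
a = 5: 5+6=11, 5+11=16, 5+14=0, 5+18=4
a = 15: 15+6=2, 15+11=7, 15+14=10, 15+18=14
A + B = {0, 1, 2, 4, 7, 8, 10, 11, 12, 13, 14, 15, 16}, so |A + B| = 13.
Verify: 13 ≥ 7? Yes ✓.

CD lower bound = 7, actual |A + B| = 13.


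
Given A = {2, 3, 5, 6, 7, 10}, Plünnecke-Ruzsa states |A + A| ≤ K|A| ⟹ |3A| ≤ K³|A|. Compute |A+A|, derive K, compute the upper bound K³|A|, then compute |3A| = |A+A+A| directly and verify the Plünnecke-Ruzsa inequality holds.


|A| = 6.
Step 1: Compute A + A by enumerating all 36 pairs.
A + A = {4, 5, 6, 7, 8, 9, 10, 11, 12, 13, 14, 15, 16, 17, 20}, so |A + A| = 15.
Step 2: Doubling constant K = |A + A|/|A| = 15/6 = 15/6 ≈ 2.5000.
Step 3: Plünnecke-Ruzsa gives |3A| ≤ K³·|A| = (2.5000)³ · 6 ≈ 93.7500.
Step 4: Compute 3A = A + A + A directly by enumerating all triples (a,b,c) ∈ A³; |3A| = 23.
Step 5: Check 23 ≤ 93.7500? Yes ✓.

K = 15/6, Plünnecke-Ruzsa bound K³|A| ≈ 93.7500, |3A| = 23, inequality holds.


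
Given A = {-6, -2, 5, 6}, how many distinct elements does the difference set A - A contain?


A - A = {a - a' : a, a' ∈ A}; |A| = 4.
Bounds: 2|A|-1 ≤ |A - A| ≤ |A|² - |A| + 1, i.e. 7 ≤ |A - A| ≤ 13.
Note: 0 ∈ A - A always (from a - a). The set is symmetric: if d ∈ A - A then -d ∈ A - A.
Enumerate nonzero differences d = a - a' with a > a' (then include -d):
Positive differences: {1, 4, 7, 8, 11, 12}
Full difference set: {0} ∪ (positive diffs) ∪ (negative diffs).
|A - A| = 1 + 2·6 = 13 (matches direct enumeration: 13).

|A - A| = 13


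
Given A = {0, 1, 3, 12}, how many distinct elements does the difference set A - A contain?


A - A = {a - a' : a, a' ∈ A}; |A| = 4.
Bounds: 2|A|-1 ≤ |A - A| ≤ |A|² - |A| + 1, i.e. 7 ≤ |A - A| ≤ 13.
Note: 0 ∈ A - A always (from a - a). The set is symmetric: if d ∈ A - A then -d ∈ A - A.
Enumerate nonzero differences d = a - a' with a > a' (then include -d):
Positive differences: {1, 2, 3, 9, 11, 12}
Full difference set: {0} ∪ (positive diffs) ∪ (negative diffs).
|A - A| = 1 + 2·6 = 13 (matches direct enumeration: 13).

|A - A| = 13


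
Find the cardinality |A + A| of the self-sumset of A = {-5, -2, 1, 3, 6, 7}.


A + A = {a + a' : a, a' ∈ A}; |A| = 6.
General bounds: 2|A| - 1 ≤ |A + A| ≤ |A|(|A|+1)/2, i.e. 11 ≤ |A + A| ≤ 21.
Lower bound 2|A|-1 is attained iff A is an arithmetic progression.
Enumerate sums a + a' for a ≤ a' (symmetric, so this suffices):
a = -5: -5+-5=-10, -5+-2=-7, -5+1=-4, -5+3=-2, -5+6=1, -5+7=2
a = -2: -2+-2=-4, -2+1=-1, -2+3=1, -2+6=4, -2+7=5
a = 1: 1+1=2, 1+3=4, 1+6=7, 1+7=8
a = 3: 3+3=6, 3+6=9, 3+7=10
a = 6: 6+6=12, 6+7=13
a = 7: 7+7=14
Distinct sums: {-10, -7, -4, -2, -1, 1, 2, 4, 5, 6, 7, 8, 9, 10, 12, 13, 14}
|A + A| = 17

|A + A| = 17
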